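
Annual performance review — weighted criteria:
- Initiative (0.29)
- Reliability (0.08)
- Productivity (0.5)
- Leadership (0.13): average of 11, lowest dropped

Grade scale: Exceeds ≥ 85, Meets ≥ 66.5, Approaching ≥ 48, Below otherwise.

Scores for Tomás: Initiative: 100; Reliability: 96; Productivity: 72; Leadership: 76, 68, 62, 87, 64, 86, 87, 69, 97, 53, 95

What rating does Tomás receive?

Meets

Leadership: drop 53 → average of remaining 10 = 791/10 = 79.1
Weighted total:
  Initiative 100 × 0.29 = 29
  Reliability 96 × 0.08 = 7.68
  Productivity 72 × 0.5 = 36
  Leadership 79.1 × 0.13 = 10.283
Sum = 82.963
82.963 is ≥ 66.5 and < 85 → Meets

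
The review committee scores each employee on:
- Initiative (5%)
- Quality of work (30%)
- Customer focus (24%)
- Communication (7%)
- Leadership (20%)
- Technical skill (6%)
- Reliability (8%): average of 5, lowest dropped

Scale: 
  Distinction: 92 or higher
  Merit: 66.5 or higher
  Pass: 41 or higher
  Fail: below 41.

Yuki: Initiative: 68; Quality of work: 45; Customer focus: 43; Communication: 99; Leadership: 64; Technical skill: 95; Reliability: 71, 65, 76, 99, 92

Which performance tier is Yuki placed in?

Reliability: drop 65 → average of remaining 4 = 338/4 = 84.5
Weighted total:
  Initiative 68 × 0.05 = 3.4
  Quality of work 45 × 0.3 = 13.5
  Customer focus 43 × 0.24 = 10.32
  Communication 99 × 0.07 = 6.93
  Leadership 64 × 0.2 = 12.8
  Technical skill 95 × 0.06 = 5.7
  Reliability 84.5 × 0.08 = 6.76
Sum = 59.41
59.41 is ≥ 41 and < 66.5 → Pass

Pass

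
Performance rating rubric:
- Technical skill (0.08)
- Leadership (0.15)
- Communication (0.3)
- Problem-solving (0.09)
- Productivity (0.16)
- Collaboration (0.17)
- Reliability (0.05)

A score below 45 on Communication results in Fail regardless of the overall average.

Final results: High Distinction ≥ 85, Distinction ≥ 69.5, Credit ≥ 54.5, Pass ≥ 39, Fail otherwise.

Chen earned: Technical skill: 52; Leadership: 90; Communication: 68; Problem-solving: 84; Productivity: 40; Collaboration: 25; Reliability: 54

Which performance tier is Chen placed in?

Communication score 68 ≥ 45: minimum met.
Weighted total:
  Technical skill 52 × 0.08 = 4.16
  Leadership 90 × 0.15 = 13.5
  Communication 68 × 0.3 = 20.4
  Problem-solving 84 × 0.09 = 7.56
  Productivity 40 × 0.16 = 6.4
  Collaboration 25 × 0.17 = 4.25
  Reliability 54 × 0.05 = 2.7
Sum = 58.97
58.97 is ≥ 54.5 and < 69.5 → Credit

Credit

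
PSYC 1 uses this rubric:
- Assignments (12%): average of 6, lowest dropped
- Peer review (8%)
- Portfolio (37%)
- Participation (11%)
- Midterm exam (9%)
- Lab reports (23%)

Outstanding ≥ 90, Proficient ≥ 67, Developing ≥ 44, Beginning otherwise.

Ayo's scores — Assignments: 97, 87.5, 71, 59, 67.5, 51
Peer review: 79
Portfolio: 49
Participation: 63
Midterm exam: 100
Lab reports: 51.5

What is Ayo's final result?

Developing

Assignments: drop 51 → average of remaining 5 = 382/5 = 76.4
Weighted total:
  Assignments 76.4 × 0.12 = 9.168
  Peer review 79 × 0.08 = 6.32
  Portfolio 49 × 0.37 = 18.13
  Participation 63 × 0.11 = 6.93
  Midterm exam 100 × 0.09 = 9
  Lab reports 51.5 × 0.23 = 11.845
Sum = 61.393
61.393 is ≥ 44 and < 67 → Developing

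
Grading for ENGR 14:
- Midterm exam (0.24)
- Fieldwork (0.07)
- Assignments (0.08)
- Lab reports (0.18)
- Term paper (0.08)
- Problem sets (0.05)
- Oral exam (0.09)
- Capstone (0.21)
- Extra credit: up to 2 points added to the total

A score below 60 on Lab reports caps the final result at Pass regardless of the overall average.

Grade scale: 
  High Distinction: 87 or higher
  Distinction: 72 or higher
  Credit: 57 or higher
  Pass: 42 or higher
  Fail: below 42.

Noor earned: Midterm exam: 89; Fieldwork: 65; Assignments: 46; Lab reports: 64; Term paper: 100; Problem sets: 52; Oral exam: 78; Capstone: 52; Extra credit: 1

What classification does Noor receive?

Lab reports score 64 ≥ 60: minimum met.
Weighted total:
  Midterm exam 89 × 0.24 = 21.36
  Fieldwork 65 × 0.07 = 4.55
  Assignments 46 × 0.08 = 3.68
  Lab reports 64 × 0.18 = 11.52
  Term paper 100 × 0.08 = 8
  Problem sets 52 × 0.05 = 2.6
  Oral exam 78 × 0.09 = 7.02
  Capstone 52 × 0.21 = 10.92
Sum = 69.65
Extra credit: 69.65 + 1 = 70.65
70.65 is ≥ 57 and < 72 → Credit

Credit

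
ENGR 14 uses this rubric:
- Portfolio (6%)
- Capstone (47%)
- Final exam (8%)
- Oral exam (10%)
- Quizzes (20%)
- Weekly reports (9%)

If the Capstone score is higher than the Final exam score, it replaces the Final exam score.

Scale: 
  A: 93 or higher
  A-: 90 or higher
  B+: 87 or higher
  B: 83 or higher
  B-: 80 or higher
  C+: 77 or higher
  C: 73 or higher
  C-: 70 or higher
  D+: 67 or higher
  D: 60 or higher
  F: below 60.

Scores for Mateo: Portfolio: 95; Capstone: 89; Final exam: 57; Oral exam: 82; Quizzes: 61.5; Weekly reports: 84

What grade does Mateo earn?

Capstone (89) > Final exam (57), so Final exam counts as 89.
Weighted total:
  Portfolio 95 × 0.06 = 5.7
  Capstone 89 × 0.47 = 41.83
  Final exam 89 × 0.08 = 7.12
  Oral exam 82 × 0.1 = 8.2
  Quizzes 61.5 × 0.2 = 12.3
  Weekly reports 84 × 0.09 = 7.56
Sum = 82.71
82.71 is ≥ 80 and < 83 → B-

B-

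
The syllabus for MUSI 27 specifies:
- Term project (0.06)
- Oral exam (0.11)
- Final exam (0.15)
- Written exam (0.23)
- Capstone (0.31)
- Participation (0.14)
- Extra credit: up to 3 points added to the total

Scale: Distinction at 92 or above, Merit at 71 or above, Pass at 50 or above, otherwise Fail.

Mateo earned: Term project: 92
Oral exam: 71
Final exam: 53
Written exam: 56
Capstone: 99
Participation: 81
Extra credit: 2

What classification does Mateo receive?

Weighted total:
  Term project 92 × 0.06 = 5.52
  Oral exam 71 × 0.11 = 7.81
  Final exam 53 × 0.15 = 7.95
  Written exam 56 × 0.23 = 12.88
  Capstone 99 × 0.31 = 30.69
  Participation 81 × 0.14 = 11.34
Sum = 76.19
Extra credit: 76.19 + 2 = 78.19
78.19 is ≥ 71 and < 92 → Merit

Merit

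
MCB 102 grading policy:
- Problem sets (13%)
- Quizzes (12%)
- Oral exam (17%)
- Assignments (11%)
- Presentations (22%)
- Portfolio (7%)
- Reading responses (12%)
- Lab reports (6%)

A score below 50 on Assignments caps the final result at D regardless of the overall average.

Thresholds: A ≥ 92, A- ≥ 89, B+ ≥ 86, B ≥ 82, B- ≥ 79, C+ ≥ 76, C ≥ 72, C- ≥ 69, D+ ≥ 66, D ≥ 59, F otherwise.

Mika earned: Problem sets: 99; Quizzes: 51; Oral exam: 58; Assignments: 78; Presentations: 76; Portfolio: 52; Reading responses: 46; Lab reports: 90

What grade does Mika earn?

Assignments score 78 ≥ 50: minimum met.
Weighted total:
  Problem sets 99 × 0.13 = 12.87
  Quizzes 51 × 0.12 = 6.12
  Oral exam 58 × 0.17 = 9.86
  Assignments 78 × 0.11 = 8.58
  Presentations 76 × 0.22 = 16.72
  Portfolio 52 × 0.07 = 3.64
  Reading responses 46 × 0.12 = 5.52
  Lab reports 90 × 0.06 = 5.4
Sum = 68.71
68.71 is ≥ 66 and < 69 → D+

D+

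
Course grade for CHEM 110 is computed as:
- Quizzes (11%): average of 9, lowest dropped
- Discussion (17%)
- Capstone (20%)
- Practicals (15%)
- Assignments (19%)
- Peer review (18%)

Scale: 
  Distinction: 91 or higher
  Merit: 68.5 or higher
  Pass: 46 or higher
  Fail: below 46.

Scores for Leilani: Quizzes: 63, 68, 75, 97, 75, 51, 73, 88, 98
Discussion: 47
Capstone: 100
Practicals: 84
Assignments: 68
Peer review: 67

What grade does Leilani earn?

Quizzes: drop 51 → average of remaining 8 = 637/8 = 79.625
Weighted total:
  Quizzes 79.625 × 0.11 = 8.75875
  Discussion 47 × 0.17 = 7.99
  Capstone 100 × 0.2 = 20
  Practicals 84 × 0.15 = 12.6
  Assignments 68 × 0.19 = 12.92
  Peer review 67 × 0.18 = 12.06
Sum = 74.32875
74.32875 is ≥ 68.5 and < 91 → Merit

Merit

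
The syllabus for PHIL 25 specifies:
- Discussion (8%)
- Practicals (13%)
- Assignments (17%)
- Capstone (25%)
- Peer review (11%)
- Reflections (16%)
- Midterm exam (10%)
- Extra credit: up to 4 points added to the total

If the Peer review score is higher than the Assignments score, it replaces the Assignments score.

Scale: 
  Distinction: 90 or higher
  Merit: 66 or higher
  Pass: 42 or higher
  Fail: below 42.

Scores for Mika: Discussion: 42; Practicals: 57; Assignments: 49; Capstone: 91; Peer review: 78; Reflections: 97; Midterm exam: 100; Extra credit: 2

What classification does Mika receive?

Peer review (78) > Assignments (49), so Assignments counts as 78.
Weighted total:
  Discussion 42 × 0.08 = 3.36
  Practicals 57 × 0.13 = 7.41
  Assignments 78 × 0.17 = 13.26
  Capstone 91 × 0.25 = 22.75
  Peer review 78 × 0.11 = 8.58
  Reflections 97 × 0.16 = 15.52
  Midterm exam 100 × 0.1 = 10
Sum = 80.88
Extra credit: 80.88 + 2 = 82.88
82.88 is ≥ 66 and < 90 → Merit

Merit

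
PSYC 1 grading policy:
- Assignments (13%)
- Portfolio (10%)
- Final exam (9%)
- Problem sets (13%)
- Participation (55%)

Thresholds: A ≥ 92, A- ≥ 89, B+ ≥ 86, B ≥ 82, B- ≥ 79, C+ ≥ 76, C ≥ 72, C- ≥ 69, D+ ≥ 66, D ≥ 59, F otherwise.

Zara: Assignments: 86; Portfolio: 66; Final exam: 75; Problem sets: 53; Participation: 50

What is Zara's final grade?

Weighted total:
  Assignments 86 × 0.13 = 11.18
  Portfolio 66 × 0.1 = 6.6
  Final exam 75 × 0.09 = 6.75
  Problem sets 53 × 0.13 = 6.89
  Participation 50 × 0.55 = 27.5
Sum = 58.92
58.92 < 59 → F

F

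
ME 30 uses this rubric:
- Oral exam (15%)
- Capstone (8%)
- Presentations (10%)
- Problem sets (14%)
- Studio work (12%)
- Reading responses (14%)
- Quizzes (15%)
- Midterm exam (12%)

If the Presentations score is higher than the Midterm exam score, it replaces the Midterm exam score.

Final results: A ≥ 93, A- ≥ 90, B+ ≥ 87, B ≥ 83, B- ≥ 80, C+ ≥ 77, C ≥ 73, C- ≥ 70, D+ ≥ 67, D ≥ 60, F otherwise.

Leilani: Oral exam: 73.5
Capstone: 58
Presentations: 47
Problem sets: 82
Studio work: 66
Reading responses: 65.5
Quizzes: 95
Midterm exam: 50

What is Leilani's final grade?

Presentations (47) ≤ Midterm exam (50), so Midterm exam stays at 50.
Weighted total:
  Oral exam 73.5 × 0.15 = 11.025
  Capstone 58 × 0.08 = 4.64
  Presentations 47 × 0.1 = 4.7
  Problem sets 82 × 0.14 = 11.48
  Studio work 66 × 0.12 = 7.92
  Reading responses 65.5 × 0.14 = 9.17
  Quizzes 95 × 0.15 = 14.25
  Midterm exam 50 × 0.12 = 6
Sum = 69.185
69.185 is ≥ 67 and < 70 → D+

D+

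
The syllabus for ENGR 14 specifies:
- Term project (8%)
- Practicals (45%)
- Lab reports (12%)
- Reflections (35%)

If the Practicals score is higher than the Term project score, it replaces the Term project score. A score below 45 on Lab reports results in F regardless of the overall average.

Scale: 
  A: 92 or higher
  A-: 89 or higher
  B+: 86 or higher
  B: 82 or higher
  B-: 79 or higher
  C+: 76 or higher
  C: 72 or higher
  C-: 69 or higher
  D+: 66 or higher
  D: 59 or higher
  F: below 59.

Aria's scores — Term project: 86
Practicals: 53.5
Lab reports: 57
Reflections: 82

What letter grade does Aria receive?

Practicals (53.5) ≤ Term project (86), so Term project stays at 86.
Lab reports score 57 ≥ 45: minimum met.
Weighted total:
  Term project 86 × 0.08 = 6.88
  Practicals 53.5 × 0.45 = 24.075
  Lab reports 57 × 0.12 = 6.84
  Reflections 82 × 0.35 = 28.7
Sum = 66.495
66.495 is ≥ 66 and < 69 → D+

D+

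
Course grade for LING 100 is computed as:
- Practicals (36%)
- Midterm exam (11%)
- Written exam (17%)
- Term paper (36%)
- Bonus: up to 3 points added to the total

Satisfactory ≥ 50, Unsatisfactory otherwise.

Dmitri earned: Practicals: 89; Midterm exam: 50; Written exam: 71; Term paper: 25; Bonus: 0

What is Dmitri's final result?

Satisfactory

Weighted total:
  Practicals 89 × 0.36 = 32.04
  Midterm exam 50 × 0.11 = 5.5
  Written exam 71 × 0.17 = 12.07
  Term paper 25 × 0.36 = 9
Sum = 58.61
Bonus: 58.61 + 0 = 58.61
58.61 ≥ 50 → Satisfactory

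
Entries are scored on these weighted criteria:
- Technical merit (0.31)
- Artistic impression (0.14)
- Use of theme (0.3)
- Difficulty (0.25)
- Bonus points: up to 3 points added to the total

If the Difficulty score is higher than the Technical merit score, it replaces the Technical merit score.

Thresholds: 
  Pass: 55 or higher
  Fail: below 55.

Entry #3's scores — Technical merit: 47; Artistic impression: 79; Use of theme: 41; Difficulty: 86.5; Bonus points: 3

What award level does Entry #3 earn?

Difficulty (86.5) > Technical merit (47), so Technical merit counts as 86.5.
Weighted total:
  Technical merit 86.5 × 0.31 = 26.815
  Artistic impression 79 × 0.14 = 11.06
  Use of theme 41 × 0.3 = 12.3
  Difficulty 86.5 × 0.25 = 21.625
Sum = 71.8
Bonus points: 71.8 + 3 = 74.8
74.8 ≥ 55 → Pass

Pass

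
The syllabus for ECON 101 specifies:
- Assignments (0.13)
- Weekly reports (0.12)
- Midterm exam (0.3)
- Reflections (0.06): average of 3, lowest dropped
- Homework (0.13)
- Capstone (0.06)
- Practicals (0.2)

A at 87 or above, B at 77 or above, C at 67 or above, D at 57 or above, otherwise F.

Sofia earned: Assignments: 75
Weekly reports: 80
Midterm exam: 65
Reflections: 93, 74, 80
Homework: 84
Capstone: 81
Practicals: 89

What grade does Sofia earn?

B

Reflections: drop 74 → average of remaining 2 = 173/2 = 86.5
Weighted total:
  Assignments 75 × 0.13 = 9.75
  Weekly reports 80 × 0.12 = 9.6
  Midterm exam 65 × 0.3 = 19.5
  Reflections 86.5 × 0.06 = 5.19
  Homework 84 × 0.13 = 10.92
  Capstone 81 × 0.06 = 4.86
  Practicals 89 × 0.2 = 17.8
Sum = 77.62
77.62 is ≥ 77 and < 87 → B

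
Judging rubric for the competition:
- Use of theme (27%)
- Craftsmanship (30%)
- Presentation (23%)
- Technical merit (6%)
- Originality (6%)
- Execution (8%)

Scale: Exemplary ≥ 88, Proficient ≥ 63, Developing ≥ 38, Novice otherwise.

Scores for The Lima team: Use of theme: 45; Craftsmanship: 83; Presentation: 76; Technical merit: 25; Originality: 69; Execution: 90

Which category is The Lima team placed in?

Proficient

Weighted total:
  Use of theme 45 × 0.27 = 12.15
  Craftsmanship 83 × 0.3 = 24.9
  Presentation 76 × 0.23 = 17.48
  Technical merit 25 × 0.06 = 1.5
  Originality 69 × 0.06 = 4.14
  Execution 90 × 0.08 = 7.2
Sum = 67.37
67.37 is ≥ 63 and < 88 → Proficient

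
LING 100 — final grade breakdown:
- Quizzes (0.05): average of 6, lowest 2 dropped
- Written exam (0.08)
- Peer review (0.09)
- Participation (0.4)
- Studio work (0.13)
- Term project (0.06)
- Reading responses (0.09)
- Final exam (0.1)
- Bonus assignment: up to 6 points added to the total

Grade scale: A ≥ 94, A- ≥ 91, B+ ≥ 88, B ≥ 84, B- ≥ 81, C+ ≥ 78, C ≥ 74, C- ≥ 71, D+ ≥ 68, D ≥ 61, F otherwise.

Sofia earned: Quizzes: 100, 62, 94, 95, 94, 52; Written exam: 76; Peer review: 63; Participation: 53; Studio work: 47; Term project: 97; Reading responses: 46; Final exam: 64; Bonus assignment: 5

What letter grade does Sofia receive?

Quizzes: drop 52, 62 → average of remaining 4 = 383/4 = 95.75
Weighted total:
  Quizzes 95.75 × 0.05 = 4.7875
  Written exam 76 × 0.08 = 6.08
  Peer review 63 × 0.09 = 5.67
  Participation 53 × 0.4 = 21.2
  Studio work 47 × 0.13 = 6.11
  Term project 97 × 0.06 = 5.82
  Reading responses 46 × 0.09 = 4.14
  Final exam 64 × 0.1 = 6.4
Sum = 60.2075
Bonus assignment: 60.2075 + 5 = 65.2075
65.2075 is ≥ 61 and < 68 → D

D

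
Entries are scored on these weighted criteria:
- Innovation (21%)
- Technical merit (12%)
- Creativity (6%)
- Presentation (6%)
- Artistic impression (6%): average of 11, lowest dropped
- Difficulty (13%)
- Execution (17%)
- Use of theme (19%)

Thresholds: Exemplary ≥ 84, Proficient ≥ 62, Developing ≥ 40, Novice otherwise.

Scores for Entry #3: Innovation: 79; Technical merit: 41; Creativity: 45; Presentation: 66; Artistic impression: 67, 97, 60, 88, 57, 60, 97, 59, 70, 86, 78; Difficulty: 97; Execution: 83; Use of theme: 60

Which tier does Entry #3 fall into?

Artistic impression: drop 57 → average of remaining 10 = 762/10 = 76.2
Weighted total:
  Innovation 79 × 0.21 = 16.59
  Technical merit 41 × 0.12 = 4.92
  Creativity 45 × 0.06 = 2.7
  Presentation 66 × 0.06 = 3.96
  Artistic impression 76.2 × 0.06 = 4.572
  Difficulty 97 × 0.13 = 12.61
  Execution 83 × 0.17 = 14.11
  Use of theme 60 × 0.19 = 11.4
Sum = 70.862
70.862 is ≥ 62 and < 84 → Proficient

Proficient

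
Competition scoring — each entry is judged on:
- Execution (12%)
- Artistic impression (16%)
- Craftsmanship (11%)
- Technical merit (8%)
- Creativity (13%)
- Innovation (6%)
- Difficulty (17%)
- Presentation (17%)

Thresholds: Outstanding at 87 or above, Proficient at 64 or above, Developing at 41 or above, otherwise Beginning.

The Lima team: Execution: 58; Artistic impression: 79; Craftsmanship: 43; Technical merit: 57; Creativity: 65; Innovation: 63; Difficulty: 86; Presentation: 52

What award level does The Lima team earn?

Weighted total:
  Execution 58 × 0.12 = 6.96
  Artistic impression 79 × 0.16 = 12.64
  Craftsmanship 43 × 0.11 = 4.73
  Technical merit 57 × 0.08 = 4.56
  Creativity 65 × 0.13 = 8.45
  Innovation 63 × 0.06 = 3.78
  Difficulty 86 × 0.17 = 14.62
  Presentation 52 × 0.17 = 8.84
Sum = 64.58
64.58 is ≥ 64 and < 87 → Proficient

Proficient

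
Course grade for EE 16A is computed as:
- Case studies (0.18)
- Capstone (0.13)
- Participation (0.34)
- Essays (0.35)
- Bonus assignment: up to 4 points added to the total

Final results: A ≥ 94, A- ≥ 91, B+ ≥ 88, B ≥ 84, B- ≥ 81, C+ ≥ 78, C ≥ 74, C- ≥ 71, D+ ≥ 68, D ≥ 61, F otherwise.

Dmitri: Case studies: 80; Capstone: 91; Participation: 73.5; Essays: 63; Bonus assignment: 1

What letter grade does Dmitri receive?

Weighted total:
  Case studies 80 × 0.18 = 14.4
  Capstone 91 × 0.13 = 11.83
  Participation 73.5 × 0.34 = 24.99
  Essays 63 × 0.35 = 22.05
Sum = 73.27
Bonus assignment: 73.27 + 1 = 74.27
74.27 is ≥ 74 and < 78 → C

C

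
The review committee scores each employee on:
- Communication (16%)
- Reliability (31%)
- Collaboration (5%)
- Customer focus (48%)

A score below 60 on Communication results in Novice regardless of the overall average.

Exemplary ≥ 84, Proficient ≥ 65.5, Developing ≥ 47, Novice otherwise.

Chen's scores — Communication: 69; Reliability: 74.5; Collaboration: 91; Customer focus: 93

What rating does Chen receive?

Proficient

Communication score 69 ≥ 60: minimum met.
Weighted total:
  Communication 69 × 0.16 = 11.04
  Reliability 74.5 × 0.31 = 23.095
  Collaboration 91 × 0.05 = 4.55
  Customer focus 93 × 0.48 = 44.64
Sum = 83.325
83.325 is ≥ 65.5 and < 84 → Proficient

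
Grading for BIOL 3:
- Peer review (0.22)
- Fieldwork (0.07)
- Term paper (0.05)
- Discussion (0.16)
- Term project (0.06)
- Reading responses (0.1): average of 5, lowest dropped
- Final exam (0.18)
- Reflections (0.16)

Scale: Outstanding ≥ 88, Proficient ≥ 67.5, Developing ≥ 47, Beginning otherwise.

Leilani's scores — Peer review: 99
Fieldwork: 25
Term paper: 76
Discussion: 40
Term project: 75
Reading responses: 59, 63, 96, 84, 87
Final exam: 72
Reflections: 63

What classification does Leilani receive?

Reading responses: drop 59 → average of remaining 4 = 330/4 = 82.5
Weighted total:
  Peer review 99 × 0.22 = 21.78
  Fieldwork 25 × 0.07 = 1.75
  Term paper 76 × 0.05 = 3.8
  Discussion 40 × 0.16 = 6.4
  Term project 75 × 0.06 = 4.5
  Reading responses 82.5 × 0.1 = 8.25
  Final exam 72 × 0.18 = 12.96
  Reflections 63 × 0.16 = 10.08
Sum = 69.52
69.52 is ≥ 67.5 and < 88 → Proficient

Proficient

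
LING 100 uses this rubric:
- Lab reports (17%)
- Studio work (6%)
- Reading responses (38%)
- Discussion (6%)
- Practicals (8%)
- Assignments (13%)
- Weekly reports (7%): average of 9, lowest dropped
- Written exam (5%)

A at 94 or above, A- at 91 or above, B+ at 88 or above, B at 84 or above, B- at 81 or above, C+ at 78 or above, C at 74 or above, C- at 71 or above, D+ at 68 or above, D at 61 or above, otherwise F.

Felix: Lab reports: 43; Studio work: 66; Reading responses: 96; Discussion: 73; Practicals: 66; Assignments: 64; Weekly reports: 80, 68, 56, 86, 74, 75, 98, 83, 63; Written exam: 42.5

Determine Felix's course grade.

C-

Weekly reports: drop 56 → average of remaining 8 = 627/8 = 78.375
Weighted total:
  Lab reports 43 × 0.17 = 7.31
  Studio work 66 × 0.06 = 3.96
  Reading responses 96 × 0.38 = 36.48
  Discussion 73 × 0.06 = 4.38
  Practicals 66 × 0.08 = 5.28
  Assignments 64 × 0.13 = 8.32
  Weekly reports 78.375 × 0.07 = 5.48625
  Written exam 42.5 × 0.05 = 2.125
Sum = 73.34125
73.34125 is ≥ 71 and < 74 → C-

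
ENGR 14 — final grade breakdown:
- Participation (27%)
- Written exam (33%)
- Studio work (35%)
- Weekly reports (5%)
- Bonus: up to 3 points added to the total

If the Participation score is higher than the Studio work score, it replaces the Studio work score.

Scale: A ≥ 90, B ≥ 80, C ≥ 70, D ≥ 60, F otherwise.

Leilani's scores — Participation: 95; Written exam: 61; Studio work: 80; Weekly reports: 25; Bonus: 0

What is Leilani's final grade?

B

Participation (95) > Studio work (80), so Studio work counts as 95.
Weighted total:
  Participation 95 × 0.27 = 25.65
  Written exam 61 × 0.33 = 20.13
  Studio work 95 × 0.35 = 33.25
  Weekly reports 25 × 0.05 = 1.25
Sum = 80.28
Bonus: 80.28 + 0 = 80.28
80.28 is ≥ 80 and < 90 → B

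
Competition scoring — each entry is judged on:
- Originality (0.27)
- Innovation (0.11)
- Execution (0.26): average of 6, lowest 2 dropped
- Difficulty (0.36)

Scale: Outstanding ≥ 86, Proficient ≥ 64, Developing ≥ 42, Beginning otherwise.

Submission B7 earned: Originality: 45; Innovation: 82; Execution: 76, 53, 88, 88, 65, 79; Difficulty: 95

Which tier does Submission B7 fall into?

Proficient

Execution: drop 53, 65 → average of remaining 4 = 331/4 = 82.75
Weighted total:
  Originality 45 × 0.27 = 12.15
  Innovation 82 × 0.11 = 9.02
  Execution 82.75 × 0.26 = 21.515
  Difficulty 95 × 0.36 = 34.2
Sum = 76.885
76.885 is ≥ 64 and < 86 → Proficient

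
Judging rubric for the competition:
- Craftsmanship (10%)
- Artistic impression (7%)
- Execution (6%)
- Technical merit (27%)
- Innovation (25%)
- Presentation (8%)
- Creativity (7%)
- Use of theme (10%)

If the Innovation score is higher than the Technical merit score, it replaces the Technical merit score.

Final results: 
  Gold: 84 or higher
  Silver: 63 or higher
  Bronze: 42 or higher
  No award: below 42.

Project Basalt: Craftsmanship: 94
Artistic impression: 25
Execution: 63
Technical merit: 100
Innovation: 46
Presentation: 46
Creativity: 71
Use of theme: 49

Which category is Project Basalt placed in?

Silver

Innovation (46) ≤ Technical merit (100), so Technical merit stays at 100.
Weighted total:
  Craftsmanship 94 × 0.1 = 9.4
  Artistic impression 25 × 0.07 = 1.75
  Execution 63 × 0.06 = 3.78
  Technical merit 100 × 0.27 = 27
  Innovation 46 × 0.25 = 11.5
  Presentation 46 × 0.08 = 3.68
  Creativity 71 × 0.07 = 4.97
  Use of theme 49 × 0.1 = 4.9
Sum = 66.98
66.98 is ≥ 63 and < 84 → Silver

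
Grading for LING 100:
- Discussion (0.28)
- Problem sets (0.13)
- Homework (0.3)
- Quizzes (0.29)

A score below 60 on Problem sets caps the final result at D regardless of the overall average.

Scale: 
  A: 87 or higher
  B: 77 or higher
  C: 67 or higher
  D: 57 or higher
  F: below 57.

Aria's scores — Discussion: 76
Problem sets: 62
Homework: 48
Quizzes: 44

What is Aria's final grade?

F

Problem sets score 62 ≥ 60: minimum met.
Weighted total:
  Discussion 76 × 0.28 = 21.28
  Problem sets 62 × 0.13 = 8.06
  Homework 48 × 0.3 = 14.4
  Quizzes 44 × 0.29 = 12.76
Sum = 56.5
56.5 < 57 → F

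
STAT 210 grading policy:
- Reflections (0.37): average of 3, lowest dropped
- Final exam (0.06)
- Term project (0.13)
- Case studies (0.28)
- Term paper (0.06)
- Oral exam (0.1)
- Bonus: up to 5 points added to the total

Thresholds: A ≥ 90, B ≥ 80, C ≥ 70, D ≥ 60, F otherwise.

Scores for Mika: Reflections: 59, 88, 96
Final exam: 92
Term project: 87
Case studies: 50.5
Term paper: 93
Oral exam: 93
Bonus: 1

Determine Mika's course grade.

B

Reflections: drop 59 → average of remaining 2 = 184/2 = 92
Weighted total:
  Reflections 92 × 0.37 = 34.04
  Final exam 92 × 0.06 = 5.52
  Term project 87 × 0.13 = 11.31
  Case studies 50.5 × 0.28 = 14.14
  Term paper 93 × 0.06 = 5.58
  Oral exam 93 × 0.1 = 9.3
Sum = 79.89
Bonus: 79.89 + 1 = 80.89
80.89 is ≥ 80 and < 90 → B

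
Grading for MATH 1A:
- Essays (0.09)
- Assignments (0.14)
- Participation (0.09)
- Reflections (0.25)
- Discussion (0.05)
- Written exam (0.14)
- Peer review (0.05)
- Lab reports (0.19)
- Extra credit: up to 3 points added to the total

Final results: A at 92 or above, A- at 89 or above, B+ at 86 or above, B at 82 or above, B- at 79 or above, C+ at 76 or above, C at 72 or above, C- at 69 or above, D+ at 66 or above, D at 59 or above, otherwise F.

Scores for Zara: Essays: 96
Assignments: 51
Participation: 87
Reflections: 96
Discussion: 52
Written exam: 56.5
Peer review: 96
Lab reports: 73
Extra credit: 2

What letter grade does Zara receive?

Weighted total:
  Essays 96 × 0.09 = 8.64
  Assignments 51 × 0.14 = 7.14
  Participation 87 × 0.09 = 7.83
  Reflections 96 × 0.25 = 24
  Discussion 52 × 0.05 = 2.6
  Written exam 56.5 × 0.14 = 7.91
  Peer review 96 × 0.05 = 4.8
  Lab reports 73 × 0.19 = 13.87
Sum = 76.79
Extra credit: 76.79 + 2 = 78.79
78.79 is ≥ 76 and < 79 → C+

C+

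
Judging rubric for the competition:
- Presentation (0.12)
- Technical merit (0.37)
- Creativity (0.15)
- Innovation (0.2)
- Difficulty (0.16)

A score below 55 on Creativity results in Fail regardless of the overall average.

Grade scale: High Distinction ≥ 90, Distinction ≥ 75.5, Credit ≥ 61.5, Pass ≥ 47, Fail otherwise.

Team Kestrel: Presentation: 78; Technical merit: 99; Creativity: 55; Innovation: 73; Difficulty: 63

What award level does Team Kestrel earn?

Distinction

Creativity score 55 ≥ 55: minimum met.
Weighted total:
  Presentation 78 × 0.12 = 9.36
  Technical merit 99 × 0.37 = 36.63
  Creativity 55 × 0.15 = 8.25
  Innovation 73 × 0.2 = 14.6
  Difficulty 63 × 0.16 = 10.08
Sum = 78.92
78.92 is ≥ 75.5 and < 90 → Distinction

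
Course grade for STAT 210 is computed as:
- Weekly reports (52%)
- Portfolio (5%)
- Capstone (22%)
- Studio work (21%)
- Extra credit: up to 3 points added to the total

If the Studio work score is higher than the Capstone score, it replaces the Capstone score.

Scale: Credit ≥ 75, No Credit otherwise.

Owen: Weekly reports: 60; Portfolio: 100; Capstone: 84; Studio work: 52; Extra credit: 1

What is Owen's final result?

No Credit

Studio work (52) ≤ Capstone (84), so Capstone stays at 84.
Weighted total:
  Weekly reports 60 × 0.52 = 31.2
  Portfolio 100 × 0.05 = 5
  Capstone 84 × 0.22 = 18.48
  Studio work 52 × 0.21 = 10.92
Sum = 65.6
Extra credit: 65.6 + 1 = 66.6
66.6 < 75 → No Credit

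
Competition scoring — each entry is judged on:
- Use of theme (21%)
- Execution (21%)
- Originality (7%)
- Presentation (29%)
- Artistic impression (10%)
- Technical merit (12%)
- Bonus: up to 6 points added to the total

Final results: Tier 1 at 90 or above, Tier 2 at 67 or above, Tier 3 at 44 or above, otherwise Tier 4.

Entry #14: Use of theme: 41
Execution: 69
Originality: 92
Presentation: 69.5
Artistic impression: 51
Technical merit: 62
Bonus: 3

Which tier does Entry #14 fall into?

Weighted total:
  Use of theme 41 × 0.21 = 8.61
  Execution 69 × 0.21 = 14.49
  Originality 92 × 0.07 = 6.44
  Presentation 69.5 × 0.29 = 20.155
  Artistic impression 51 × 0.1 = 5.1
  Technical merit 62 × 0.12 = 7.44
Sum = 62.235
Bonus: 62.235 + 3 = 65.235
65.235 is ≥ 44 and < 67 → Tier 3

Tier 3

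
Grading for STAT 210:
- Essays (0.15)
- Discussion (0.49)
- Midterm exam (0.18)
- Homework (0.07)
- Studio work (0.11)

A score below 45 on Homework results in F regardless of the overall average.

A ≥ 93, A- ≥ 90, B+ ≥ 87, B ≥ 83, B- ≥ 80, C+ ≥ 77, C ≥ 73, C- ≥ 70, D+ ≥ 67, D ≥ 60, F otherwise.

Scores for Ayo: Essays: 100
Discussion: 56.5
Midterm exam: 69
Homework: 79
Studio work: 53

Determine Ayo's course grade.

D

Homework score 79 ≥ 45: minimum met.
Weighted total:
  Essays 100 × 0.15 = 15
  Discussion 56.5 × 0.49 = 27.685
  Midterm exam 69 × 0.18 = 12.42
  Homework 79 × 0.07 = 5.53
  Studio work 53 × 0.11 = 5.83
Sum = 66.465
66.465 is ≥ 60 and < 67 → D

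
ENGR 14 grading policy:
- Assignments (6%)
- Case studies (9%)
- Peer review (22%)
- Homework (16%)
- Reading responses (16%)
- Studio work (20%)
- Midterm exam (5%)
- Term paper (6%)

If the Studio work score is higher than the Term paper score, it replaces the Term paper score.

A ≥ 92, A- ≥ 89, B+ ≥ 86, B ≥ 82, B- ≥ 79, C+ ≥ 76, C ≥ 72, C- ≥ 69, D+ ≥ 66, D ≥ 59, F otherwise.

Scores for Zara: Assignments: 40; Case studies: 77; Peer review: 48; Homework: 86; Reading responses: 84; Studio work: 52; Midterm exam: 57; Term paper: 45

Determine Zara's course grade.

Studio work (52) > Term paper (45), so Term paper counts as 52.
Weighted total:
  Assignments 40 × 0.06 = 2.4
  Case studies 77 × 0.09 = 6.93
  Peer review 48 × 0.22 = 10.56
  Homework 86 × 0.16 = 13.76
  Reading responses 84 × 0.16 = 13.44
  Studio work 52 × 0.2 = 10.4
  Midterm exam 57 × 0.05 = 2.85
  Term paper 52 × 0.06 = 3.12
Sum = 63.46
63.46 is ≥ 59 and < 66 → D

D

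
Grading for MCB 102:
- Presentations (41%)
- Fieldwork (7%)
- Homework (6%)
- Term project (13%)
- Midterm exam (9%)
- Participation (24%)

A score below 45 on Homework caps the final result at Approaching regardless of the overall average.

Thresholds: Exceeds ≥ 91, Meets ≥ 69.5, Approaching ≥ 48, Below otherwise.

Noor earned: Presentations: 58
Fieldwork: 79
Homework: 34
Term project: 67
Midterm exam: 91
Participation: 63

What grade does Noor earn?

Homework score 34 < 45: minimum not met.
Weighted total:
  Presentations 58 × 0.41 = 23.78
  Fieldwork 79 × 0.07 = 5.53
  Homework 34 × 0.06 = 2.04
  Term project 67 × 0.13 = 8.71
  Midterm exam 91 × 0.09 = 8.19
  Participation 63 × 0.24 = 15.12
Sum = 63.37
63.37 would be Approaching; cap at Approaching applies → Approaching.

Approaching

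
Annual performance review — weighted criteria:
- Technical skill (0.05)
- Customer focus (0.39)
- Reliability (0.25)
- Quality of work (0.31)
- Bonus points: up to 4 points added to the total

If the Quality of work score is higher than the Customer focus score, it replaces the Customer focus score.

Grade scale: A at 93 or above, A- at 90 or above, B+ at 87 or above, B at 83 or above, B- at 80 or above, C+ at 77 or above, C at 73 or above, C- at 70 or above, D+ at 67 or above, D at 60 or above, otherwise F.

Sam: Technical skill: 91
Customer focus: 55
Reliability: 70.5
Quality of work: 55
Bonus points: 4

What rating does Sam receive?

Quality of work (55) ≤ Customer focus (55), so Customer focus stays at 55.
Weighted total:
  Technical skill 91 × 0.05 = 4.55
  Customer focus 55 × 0.39 = 21.45
  Reliability 70.5 × 0.25 = 17.625
  Quality of work 55 × 0.31 = 17.05
Sum = 60.675
Bonus points: 60.675 + 4 = 64.675
64.675 is ≥ 60 and < 67 → D

D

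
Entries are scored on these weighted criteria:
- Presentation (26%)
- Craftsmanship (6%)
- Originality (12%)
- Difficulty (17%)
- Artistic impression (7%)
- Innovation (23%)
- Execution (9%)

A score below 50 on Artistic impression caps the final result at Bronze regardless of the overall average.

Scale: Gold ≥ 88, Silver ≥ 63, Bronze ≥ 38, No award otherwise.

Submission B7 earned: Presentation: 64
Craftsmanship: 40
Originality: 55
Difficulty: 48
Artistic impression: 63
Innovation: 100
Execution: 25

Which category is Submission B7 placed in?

Silver

Artistic impression score 63 ≥ 50: minimum met.
Weighted total:
  Presentation 64 × 0.26 = 16.64
  Craftsmanship 40 × 0.06 = 2.4
  Originality 55 × 0.12 = 6.6
  Difficulty 48 × 0.17 = 8.16
  Artistic impression 63 × 0.07 = 4.41
  Innovation 100 × 0.23 = 23
  Execution 25 × 0.09 = 2.25
Sum = 63.46
63.46 is ≥ 63 and < 88 → Silver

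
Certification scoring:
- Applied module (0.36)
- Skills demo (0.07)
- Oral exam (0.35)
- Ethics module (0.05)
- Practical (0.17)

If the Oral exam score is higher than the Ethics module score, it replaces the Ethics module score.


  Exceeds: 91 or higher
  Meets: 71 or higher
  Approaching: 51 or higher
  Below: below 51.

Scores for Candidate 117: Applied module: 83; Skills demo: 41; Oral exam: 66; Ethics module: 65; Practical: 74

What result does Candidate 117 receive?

Oral exam (66) > Ethics module (65), so Ethics module counts as 66.
Weighted total:
  Applied module 83 × 0.36 = 29.88
  Skills demo 41 × 0.07 = 2.87
  Oral exam 66 × 0.35 = 23.1
  Ethics module 66 × 0.05 = 3.3
  Practical 74 × 0.17 = 12.58
Sum = 71.73
71.73 is ≥ 71 and < 91 → Meets

Meets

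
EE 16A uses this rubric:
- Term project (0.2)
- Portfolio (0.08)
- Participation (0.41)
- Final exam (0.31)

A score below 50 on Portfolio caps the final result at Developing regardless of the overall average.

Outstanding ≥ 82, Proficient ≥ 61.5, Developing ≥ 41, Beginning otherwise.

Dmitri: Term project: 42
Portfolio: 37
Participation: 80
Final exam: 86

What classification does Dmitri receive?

Portfolio score 37 < 50: minimum not met.
Weighted total:
  Term project 42 × 0.2 = 8.4
  Portfolio 37 × 0.08 = 2.96
  Participation 80 × 0.41 = 32.8
  Final exam 86 × 0.31 = 26.66
Sum = 70.82
70.82 would be Proficient; cap at Developing applies → Developing.

Developing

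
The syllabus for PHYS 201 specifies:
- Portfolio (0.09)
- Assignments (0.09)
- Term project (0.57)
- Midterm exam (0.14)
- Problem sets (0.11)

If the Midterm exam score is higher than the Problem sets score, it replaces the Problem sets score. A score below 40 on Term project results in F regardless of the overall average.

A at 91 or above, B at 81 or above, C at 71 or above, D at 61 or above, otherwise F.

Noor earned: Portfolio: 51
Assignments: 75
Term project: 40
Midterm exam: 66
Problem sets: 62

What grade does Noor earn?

F

Midterm exam (66) > Problem sets (62), so Problem sets counts as 66.
Term project score 40 ≥ 40: minimum met.
Weighted total:
  Portfolio 51 × 0.09 = 4.59
  Assignments 75 × 0.09 = 6.75
  Term project 40 × 0.57 = 22.8
  Midterm exam 66 × 0.14 = 9.24
  Problem sets 66 × 0.11 = 7.26
Sum = 50.64
50.64 < 61 → F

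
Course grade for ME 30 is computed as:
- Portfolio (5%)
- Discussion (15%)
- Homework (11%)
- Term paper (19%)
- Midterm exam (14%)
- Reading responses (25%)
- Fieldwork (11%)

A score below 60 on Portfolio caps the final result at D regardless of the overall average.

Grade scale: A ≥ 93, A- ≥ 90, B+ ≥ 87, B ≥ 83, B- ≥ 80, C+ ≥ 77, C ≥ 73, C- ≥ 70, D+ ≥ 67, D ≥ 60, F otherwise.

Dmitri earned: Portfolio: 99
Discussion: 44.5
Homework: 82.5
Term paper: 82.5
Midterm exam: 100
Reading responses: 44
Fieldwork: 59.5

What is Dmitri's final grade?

Portfolio score 99 ≥ 60: minimum met.
Weighted total:
  Portfolio 99 × 0.05 = 4.95
  Discussion 44.5 × 0.15 = 6.675
  Homework 82.5 × 0.11 = 9.075
  Term paper 82.5 × 0.19 = 15.675
  Midterm exam 100 × 0.14 = 14
  Reading responses 44 × 0.25 = 11
  Fieldwork 59.5 × 0.11 = 6.545
Sum = 67.92
67.92 is ≥ 67 and < 70 → D+

D+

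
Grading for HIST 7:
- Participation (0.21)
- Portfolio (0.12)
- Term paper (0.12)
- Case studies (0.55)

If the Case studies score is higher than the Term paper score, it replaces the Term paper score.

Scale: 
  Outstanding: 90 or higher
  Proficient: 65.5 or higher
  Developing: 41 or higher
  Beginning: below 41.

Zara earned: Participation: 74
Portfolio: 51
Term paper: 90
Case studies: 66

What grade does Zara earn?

Proficient

Case studies (66) ≤ Term paper (90), so Term paper stays at 90.
Weighted total:
  Participation 74 × 0.21 = 15.54
  Portfolio 51 × 0.12 = 6.12
  Term paper 90 × 0.12 = 10.8
  Case studies 66 × 0.55 = 36.3
Sum = 68.76
68.76 is ≥ 65.5 and < 90 → Proficient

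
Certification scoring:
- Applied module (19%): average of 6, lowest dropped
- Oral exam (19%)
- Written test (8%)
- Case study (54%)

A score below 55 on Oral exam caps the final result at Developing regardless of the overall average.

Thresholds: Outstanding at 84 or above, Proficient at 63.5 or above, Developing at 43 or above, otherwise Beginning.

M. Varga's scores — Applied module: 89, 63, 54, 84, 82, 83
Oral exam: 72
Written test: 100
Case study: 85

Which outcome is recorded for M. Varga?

Proficient

Applied module: drop 54 → average of remaining 5 = 401/5 = 80.2
Oral exam score 72 ≥ 55: minimum met.
Weighted total:
  Applied module 80.2 × 0.19 = 15.238
  Oral exam 72 × 0.19 = 13.68
  Written test 100 × 0.08 = 8
  Case study 85 × 0.54 = 45.9
Sum = 82.818
82.818 is ≥ 63.5 and < 84 → Proficient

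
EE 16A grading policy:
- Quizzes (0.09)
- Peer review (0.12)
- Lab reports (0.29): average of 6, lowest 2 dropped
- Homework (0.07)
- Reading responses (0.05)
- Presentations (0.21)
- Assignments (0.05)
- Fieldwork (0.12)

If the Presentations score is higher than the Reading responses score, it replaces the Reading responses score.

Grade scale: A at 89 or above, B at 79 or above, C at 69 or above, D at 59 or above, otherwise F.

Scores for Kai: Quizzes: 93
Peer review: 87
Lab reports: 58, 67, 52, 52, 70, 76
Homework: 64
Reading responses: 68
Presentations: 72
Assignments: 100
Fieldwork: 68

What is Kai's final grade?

C

Lab reports: drop 52, 52 → average of remaining 4 = 271/4 = 67.75
Presentations (72) > Reading responses (68), so Reading responses counts as 72.
Weighted total:
  Quizzes 93 × 0.09 = 8.37
  Peer review 87 × 0.12 = 10.44
  Lab reports 67.75 × 0.29 = 19.6475
  Homework 64 × 0.07 = 4.48
  Reading responses 72 × 0.05 = 3.6
  Presentations 72 × 0.21 = 15.12
  Assignments 100 × 0.05 = 5
  Fieldwork 68 × 0.12 = 8.16
Sum = 74.8175
74.8175 is ≥ 69 and < 79 → C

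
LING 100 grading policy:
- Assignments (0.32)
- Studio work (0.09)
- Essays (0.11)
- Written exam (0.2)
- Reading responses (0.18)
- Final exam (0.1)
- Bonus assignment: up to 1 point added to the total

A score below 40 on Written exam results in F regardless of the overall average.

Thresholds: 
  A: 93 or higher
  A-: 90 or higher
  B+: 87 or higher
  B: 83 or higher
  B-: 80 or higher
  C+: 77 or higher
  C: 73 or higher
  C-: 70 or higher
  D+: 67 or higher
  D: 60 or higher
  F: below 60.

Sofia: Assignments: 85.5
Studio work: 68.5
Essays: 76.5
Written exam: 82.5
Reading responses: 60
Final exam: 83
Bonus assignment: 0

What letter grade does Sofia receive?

Written exam score 82.5 ≥ 40: minimum met.
Weighted total:
  Assignments 85.5 × 0.32 = 27.36
  Studio work 68.5 × 0.09 = 6.165
  Essays 76.5 × 0.11 = 8.415
  Written exam 82.5 × 0.2 = 16.5
  Reading responses 60 × 0.18 = 10.8
  Final exam 83 × 0.1 = 8.3
Sum = 77.54
Bonus assignment: 77.54 + 0 = 77.54
77.54 is ≥ 77 and < 80 → C+

C+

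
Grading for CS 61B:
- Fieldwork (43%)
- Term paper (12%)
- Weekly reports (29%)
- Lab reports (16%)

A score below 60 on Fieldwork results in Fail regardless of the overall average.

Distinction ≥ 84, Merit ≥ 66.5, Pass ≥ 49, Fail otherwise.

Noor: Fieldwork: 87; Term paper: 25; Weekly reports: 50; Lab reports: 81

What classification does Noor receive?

Merit

Fieldwork score 87 ≥ 60: minimum met.
Weighted total:
  Fieldwork 87 × 0.43 = 37.41
  Term paper 25 × 0.12 = 3
  Weekly reports 50 × 0.29 = 14.5
  Lab reports 81 × 0.16 = 12.96
Sum = 67.87
67.87 is ≥ 66.5 and < 84 → Merit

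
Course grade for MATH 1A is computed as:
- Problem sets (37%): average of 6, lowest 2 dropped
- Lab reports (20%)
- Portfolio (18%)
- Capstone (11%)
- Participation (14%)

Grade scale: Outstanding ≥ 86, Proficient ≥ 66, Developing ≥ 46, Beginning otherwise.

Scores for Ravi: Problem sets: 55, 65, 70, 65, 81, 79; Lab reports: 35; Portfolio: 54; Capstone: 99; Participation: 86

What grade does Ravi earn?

Proficient

Problem sets: drop 55, 65 → average of remaining 4 = 295/4 = 73.75
Weighted total:
  Problem sets 73.75 × 0.37 = 27.2875
  Lab reports 35 × 0.2 = 7
  Portfolio 54 × 0.18 = 9.72
  Capstone 99 × 0.11 = 10.89
  Participation 86 × 0.14 = 12.04
Sum = 66.9375
66.9375 is ≥ 66 and < 86 → Proficient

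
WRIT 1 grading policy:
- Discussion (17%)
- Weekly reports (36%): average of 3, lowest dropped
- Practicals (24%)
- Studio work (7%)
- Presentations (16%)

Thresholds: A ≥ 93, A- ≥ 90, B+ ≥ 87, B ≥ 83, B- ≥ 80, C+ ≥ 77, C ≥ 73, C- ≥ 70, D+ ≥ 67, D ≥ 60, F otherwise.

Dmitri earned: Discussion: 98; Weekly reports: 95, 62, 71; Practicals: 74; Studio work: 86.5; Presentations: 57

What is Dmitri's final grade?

Weekly reports: drop 62 → average of remaining 2 = 166/2 = 83
Weighted total:
  Discussion 98 × 0.17 = 16.66
  Weekly reports 83 × 0.36 = 29.88
  Practicals 74 × 0.24 = 17.76
  Studio work 86.5 × 0.07 = 6.055
  Presentations 57 × 0.16 = 9.12
Sum = 79.475
79.475 is ≥ 77 and < 80 → C+

C+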